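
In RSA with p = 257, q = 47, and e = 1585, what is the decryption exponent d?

φ(n) = (p−1)(q−1) = 256·46 = 11776.
Need d with 1585·d ≡ 1 (mod 11776). Apply the extended Euclidean algorithm:
11776 = 7*1585 + 681
1585 = 2*681 + 223
681 = 3*223 + 12
223 = 18*12 + 7
12 = 1*7 + 5
7 = 1*5 + 2
5 = 2*2 + 1
2 = 2*1 + 0
Back-substitute:
1 = 5 − 2·2
1 = −2·7 + 3·5
1 = 3·12 − 5·7
1 = −5·223 + 93·12
1 = 93·681 − 284·223
1 = −284·1585 + 661·681
1 = 661·11776 − 4911·1585
So 1585·(-4911) ≡ 1 (mod 11776), hence d ≡ -4911 ≡ 6865 (mod 11776).

6865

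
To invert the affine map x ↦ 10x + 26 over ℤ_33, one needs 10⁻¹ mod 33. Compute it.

gcd(33, 10) by repeated division:
33 = 3·10 + 3
10 = 3·3 + 1
3 = 3·1 + 0
Since gcd(10, 33) = 1, back-substitute to write 1 as a combination:
1 = 10 − 3·3
1 = −3·33 + 10·10
So 10·10 ≡ 1 (mod 33).

10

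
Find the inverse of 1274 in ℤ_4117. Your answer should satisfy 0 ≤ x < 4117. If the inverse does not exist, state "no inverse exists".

2847

Apply the Euclidean algorithm to 4117 and 1274:
4117 = 3·1274 + 295
1274 = 4·295 + 94
295 = 3·94 + 13
94 = 7·13 + 3
13 = 4·3 + 1
3 = 3·1 + 0
gcd = 1, so the inverse exists. Back-substitute:
1 = 13 − 4·3
1 = −4·94 + 29·13
1 = 29·295 − 91·94
1 = −91·1274 + 393·295
1 = 393·4117 − 1270·1274
So 1274·(-1270) ≡ 1 (mod 4117), and -1270 ≡ 2847 (mod 4117).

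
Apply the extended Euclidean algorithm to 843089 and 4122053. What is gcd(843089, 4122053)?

13

Apply Euclid's algorithm to 4122053 and 843089:
4122053 = 4×843089 + 749697
843089 = 1×749697 + 93392
749697 = 8×93392 + 2561
93392 = 36×2561 + 1196
2561 = 2×1196 + 169
1196 = 7×169 + 13
169 = 13×13 + 0
gcd(843089, 4122053) = 13.
Back-substituting:
13 = 1196 − 7·169
13 = −7·2561 + 15·1196
13 = 15·93392 − 547·2561
13 = −547·749697 + 4391·93392
13 = 4391·843089 − 4938·749697
13 = −4938·4122053 + 24143·843089
So 13 = (-4938)·4122053 + (24143)·843089.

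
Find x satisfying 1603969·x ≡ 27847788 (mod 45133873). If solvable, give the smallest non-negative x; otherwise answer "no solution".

17876922

First find gcd(1603969, 45133873):
45133873 = 28*1603969 + 222741
1603969 = 7*222741 + 44782
222741 = 4*44782 + 43613
44782 = 1*43613 + 1169
43613 = 37*1169 + 360
1169 = 3*360 + 89
360 = 4*89 + 4
89 = 22*4 + 1
4 = 4*1 + 0
gcd = 1, so a unique solution mod 45133873 exists.
Back-substitute for the Bézout coefficients:
1 = 89 − 22·4
1 = −22·360 + 89·89
1 = 89·1169 − 289·360
1 = −289·43613 + 10782·1169
1 = 10782·44782 − 11071·43613
1 = −11071·222741 + 55066·44782
1 = 55066·1603969 − 396533·222741
1 = −396533·45133873 + 11157990·1603969
So 1603969·(11157990) ≡ 1 (mod 45133873), giving 1603969⁻¹ ≡ 11157990.
x ≡ 1603969⁻¹·27847788 ≡ 11157990·27847788 ≡ 17876922 (mod 45133873).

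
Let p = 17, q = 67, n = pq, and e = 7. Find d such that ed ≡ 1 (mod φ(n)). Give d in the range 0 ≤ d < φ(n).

φ(n) = (p−1)(q−1) = 16·66 = 1056.
Need d with 7·d ≡ 1 (mod 1056). Apply the extended Euclidean algorithm:
1056 = 150*7 + 6
7 = 1*6 + 1
6 = 6*1 + 0
Back-substitute:
1 = 7 − 6
1 = −1056 + 151·7
So 7·151 ≡ 1 (mod 1056), hence d = 151.

151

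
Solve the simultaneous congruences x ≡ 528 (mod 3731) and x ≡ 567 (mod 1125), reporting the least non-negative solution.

1097442

Write x = 528 + 3731·k. Then 3731·k ≡ 567 − 528 ≡ 39 (mod 1125).
Need 3731⁻¹ mod 1125. Extended Euclid on (1125, 356):
1125 = 3·356 + 57
356 = 6·57 + 14
57 = 4·14 + 1
14 = 14·1 + 0
Back-substitute:
1 = 57 − 4·14
1 = −4·356 + 25·57
1 = 25·1125 − 79·356
3731⁻¹ ≡ 1046 (mod 1125), so k ≡ 1046·39 ≡ 294 (mod 1125).
x = 528 + 3731·294 = 1097442.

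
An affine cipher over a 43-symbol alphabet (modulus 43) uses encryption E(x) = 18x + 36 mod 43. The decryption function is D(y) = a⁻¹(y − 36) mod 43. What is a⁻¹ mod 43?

12

Apply the Euclidean algorithm to 43 and 18:
43 = 2×18 + 7
18 = 2×7 + 4
7 = 1×4 + 3
4 = 1×3 + 1
3 = 3×1 + 0
The gcd is 1. Working backward:
1 = 4 − 3
1 = −7 + 2·4
1 = 2·18 − 5·7
1 = −5·43 + 12·18
So 18·12 ≡ 1 (mod 43).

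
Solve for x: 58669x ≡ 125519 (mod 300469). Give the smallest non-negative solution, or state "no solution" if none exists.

no solution

gcd(58669, 300469):
300469 = 5·58669 + 7124
58669 = 8·7124 + 1677
7124 = 4·1677 + 416
1677 = 4·416 + 13
416 = 32·13 + 0
gcd = 13, but 13 ∤ 125519, so the congruence has no solution.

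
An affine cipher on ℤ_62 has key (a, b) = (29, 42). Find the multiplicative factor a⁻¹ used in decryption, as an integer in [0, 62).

15

Apply the Euclidean algorithm to 62 and 29:
62 = 2*29 + 4
29 = 7*4 + 1
4 = 4*1 + 0
Since gcd(29, 62) = 1, back-substitute to write 1 as a combination:
1 = 29 − 7·4
1 = −7·62 + 15·29
So 29·15 ≡ 1 (mod 62).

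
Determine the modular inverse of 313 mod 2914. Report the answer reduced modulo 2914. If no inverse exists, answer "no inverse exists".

2253

gcd(2914, 313) by repeated division:
2914 = 9×313 + 97
313 = 3×97 + 22
97 = 4×22 + 9
22 = 2×9 + 4
9 = 2×4 + 1
4 = 4×1 + 0
gcd = 1, so the inverse exists. Back-substitute:
1 = 9 − 2·4
1 = −2·22 + 5·9
1 = 5·97 − 22·22
1 = −22·313 + 71·97
1 = 71·2914 − 661·313
So 313·(-661) ≡ 1 (mod 2914), and -661 ≡ 2253 (mod 2914).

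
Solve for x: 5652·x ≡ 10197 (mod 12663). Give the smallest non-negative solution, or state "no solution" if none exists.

First find gcd(5652, 12663):
12663 = 2*5652 + 1359
5652 = 4*1359 + 216
1359 = 6*216 + 63
216 = 3*63 + 27
63 = 2*27 + 9
27 = 3*9 + 0
gcd = 9 and 9 | 10197, so solutions exist. Divide through by 9: 628x ≡ 1133 (mod 1407).
Now find 628⁻¹ mod 1407:
1407 = 2·628 + 151
628 = 4·151 + 24
151 = 6·24 + 7
24 = 3·7 + 3
7 = 2·3 + 1
3 = 3·1 + 0
Back-substitute:
1 = 7 − 2·3
1 = −2·24 + 7·7
1 = 7·151 − 44·24
1 = −44·628 + 183·151
1 = 183·1407 − 410·628
So 628·(-410) ≡ 1 (mod 1407), i.e. 628⁻¹ ≡ 997.
Then x ≡ 997·1133 ≡ 1187 (mod 1407); the smallest non-negative solution is x = 1187.

1187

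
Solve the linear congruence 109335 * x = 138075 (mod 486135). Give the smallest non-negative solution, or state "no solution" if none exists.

First find gcd(109335, 486135):
486135 = 4*109335 + 48795
109335 = 2*48795 + 11745
48795 = 4*11745 + 1815
11745 = 6*1815 + 855
1815 = 2*855 + 105
855 = 8*105 + 15
105 = 7*15 + 0
gcd = 15 and 15 | 138075, so solutions exist. Divide through by 15: 7289x ≡ 9205 (mod 32409).
Now find 7289⁻¹ mod 32409:
32409 = 4*7289 + 3253
7289 = 2*3253 + 783
3253 = 4*783 + 121
783 = 6*121 + 57
121 = 2*57 + 7
57 = 8*7 + 1
7 = 7*1 + 0
Back-substitute:
1 = 57 − 8·7
1 = −8·121 + 17·57
1 = 17·783 − 110·121
1 = −110·3253 + 457·783
1 = 457·7289 − 1024·3253
1 = −1024·32409 + 4553·7289
So 7289⁻¹ ≡ 4553 (mod 32409).
Then x ≡ 4553·9205 ≡ 5528 (mod 32409); the smallest non-negative solution is x = 5528.

5528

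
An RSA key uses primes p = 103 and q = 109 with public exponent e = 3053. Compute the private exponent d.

5333

φ(n) = (p−1)(q−1) = 102·108 = 11016.
Need d with 3053·d ≡ 1 (mod 11016). Apply the extended Euclidean algorithm:
11016 = 3×3053 + 1857
3053 = 1×1857 + 1196
1857 = 1×1196 + 661
1196 = 1×661 + 535
661 = 1×535 + 126
535 = 4×126 + 31
126 = 4×31 + 2
31 = 15×2 + 1
2 = 2×1 + 0
Back-substitute:
1 = 31 − 15·2
1 = −15·126 + 61·31
1 = 61·535 − 259·126
1 = −259·661 + 320·535
1 = 320·1196 − 579·661
1 = −579·1857 + 899·1196
1 = 899·3053 − 1478·1857
1 = −1478·11016 + 5333·3053
So 3053·5333 ≡ 1 (mod 11016), hence d = 5333.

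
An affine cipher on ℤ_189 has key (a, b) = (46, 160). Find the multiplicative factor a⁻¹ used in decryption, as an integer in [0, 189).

37

Run Euclid on (189, 46):
189 = 4×46 + 5
46 = 9×5 + 1
5 = 5×1 + 0
gcd = 1, so the inverse exists. Back-substitute:
1 = 46 − 9·5
1 = −9·189 + 37·46
So 46·37 ≡ 1 (mod 189).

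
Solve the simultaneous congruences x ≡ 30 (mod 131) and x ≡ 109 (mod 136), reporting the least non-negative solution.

Write x = 30 + 131·k. Then 131·k ≡ 109 − 30 ≡ 79 (mod 136).
Need 131⁻¹ mod 136. Extended Euclid on (136, 131):
136 = 1·131 + 5
131 = 26·5 + 1
5 = 5·1 + 0
Back-substitute:
1 = 131 − 26·5
1 = −26·136 + 27·131
131⁻¹ ≡ 27 (mod 136), so k ≡ 27·79 ≡ 93 (mod 136).
x = 30 + 131·93 = 12213.

12213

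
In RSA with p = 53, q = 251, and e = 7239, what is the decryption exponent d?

φ(n) = (p−1)(q−1) = 52·250 = 13000.
Need d with 7239·d ≡ 1 (mod 13000). Apply the extended Euclidean algorithm:
13000 = 1×7239 + 5761
7239 = 1×5761 + 1478
5761 = 3×1478 + 1327
1478 = 1×1327 + 151
1327 = 8×151 + 119
151 = 1×119 + 32
119 = 3×32 + 23
32 = 1×23 + 9
23 = 2×9 + 5
9 = 1×5 + 4
5 = 1×4 + 1
4 = 4×1 + 0
Back-substitute:
1 = 5 − 4
1 = −9 + 2·5
1 = 2·23 − 5·9
1 = −5·32 + 7·23
1 = 7·119 − 26·32
1 = −26·151 + 33·119
1 = 33·1327 − 290·151
1 = −290·1478 + 323·1327
1 = 323·5761 − 1259·1478
1 = −1259·7239 + 1582·5761
1 = 1582·13000 − 2841·7239
So 7239·(-2841) ≡ 1 (mod 13000), hence d ≡ -2841 ≡ 10159 (mod 13000).

10159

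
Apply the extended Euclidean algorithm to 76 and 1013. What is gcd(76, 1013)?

Euclidean algorithm:
1013 = 13×76 + 25
76 = 3×25 + 1
25 = 25×1 + 0
gcd(76, 1013) = 1.
Express as a combination:
1 = 76 − 3·25
1 = −3·1013 + 40·76
So 1 = (-3)·1013 + (40)·76.

1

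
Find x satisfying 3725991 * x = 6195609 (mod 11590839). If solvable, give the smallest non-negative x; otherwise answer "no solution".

First find gcd(3725991, 11590839):
11590839 = 3×3725991 + 412866
3725991 = 9×412866 + 10197
412866 = 40×10197 + 4986
10197 = 2×4986 + 225
4986 = 22×225 + 36
225 = 6×36 + 9
36 = 4×9 + 0
gcd = 9 and 9 | 6195609, so solutions exist. Divide through by 9: 413999x ≡ 688401 (mod 1287871).
Now find 413999⁻¹ mod 1287871:
1287871 = 3×413999 + 45874
413999 = 9×45874 + 1133
45874 = 40×1133 + 554
1133 = 2×554 + 25
554 = 22×25 + 4
25 = 6×4 + 1
4 = 4×1 + 0
Back-substitute:
1 = 25 − 6·4
1 = −6·554 + 133·25
1 = 133·1133 − 272·554
1 = −272·45874 + 11013·1133
1 = 11013·413999 − 99389·45874
1 = −99389·1287871 + 309180·413999
So 413999⁻¹ ≡ 309180 (mod 1287871).
Then x ≡ 309180·688401 ≡ 1108236 (mod 1287871); the smallest non-negative solution is x = 1108236.

1108236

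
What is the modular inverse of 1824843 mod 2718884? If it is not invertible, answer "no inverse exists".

298507

Apply the Euclidean algorithm to 2718884 and 1824843:
2718884 = 1*1824843 + 894041
1824843 = 2*894041 + 36761
894041 = 24*36761 + 11777
36761 = 3*11777 + 1430
11777 = 8*1430 + 337
1430 = 4*337 + 82
337 = 4*82 + 9
82 = 9*9 + 1
9 = 9*1 + 0
gcd = 1, so the inverse exists. Back-substitute:
1 = 82 − 9·9
1 = −9·337 + 37·82
1 = 37·1430 − 157·337
1 = −157·11777 + 1293·1430
1 = 1293·36761 − 4036·11777
1 = −4036·894041 + 98157·36761
1 = 98157·1824843 − 200350·894041
1 = −200350·2718884 + 298507·1824843
So 1824843·298507 ≡ 1 (mod 2718884).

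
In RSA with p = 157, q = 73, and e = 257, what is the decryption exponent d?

φ(n) = (p−1)(q−1) = 156·72 = 11232.
Need d with 257·d ≡ 1 (mod 11232). Apply the extended Euclidean algorithm:
11232 = 43·257 + 181
257 = 1·181 + 76
181 = 2·76 + 29
76 = 2·29 + 18
29 = 1·18 + 11
18 = 1·11 + 7
11 = 1·7 + 4
7 = 1·4 + 3
4 = 1·3 + 1
3 = 3·1 + 0
Back-substitute:
1 = 4 − 3
1 = −7 + 2·4
1 = 2·11 − 3·7
1 = −3·18 + 5·11
1 = 5·29 − 8·18
1 = −8·76 + 21·29
1 = 21·181 − 50·76
1 = −50·257 + 71·181
1 = 71·11232 − 3103·257
So 257·(-3103) ≡ 1 (mod 11232), hence d ≡ -3103 ≡ 8129 (mod 11232).

8129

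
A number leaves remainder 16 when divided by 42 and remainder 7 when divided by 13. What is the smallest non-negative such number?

Write x = 16 + 42·k. Then 42·k ≡ 7 − 16 ≡ 4 (mod 13).
Need 42⁻¹ mod 13. Extended Euclid on (13, 3):
13 = 4×3 + 1
3 = 3×1 + 0
Back-substitute:
1 = 13 − 4·3
42⁻¹ ≡ 9 (mod 13), so k ≡ 9·4 ≡ 10 (mod 13).
x = 16 + 42·10 = 436.

436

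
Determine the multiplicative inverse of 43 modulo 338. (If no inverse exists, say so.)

283

Extended Euclidean algorithm:
338 = 7×43 + 37
43 = 1×37 + 6
37 = 6×6 + 1
6 = 6×1 + 0
gcd = 1, so the inverse exists. Back-substitute:
1 = 37 − 6·6
1 = −6·43 + 7·37
1 = 7·338 − 55·43
So 43·(-55) ≡ 1 (mod 338), and -55 ≡ 283 (mod 338).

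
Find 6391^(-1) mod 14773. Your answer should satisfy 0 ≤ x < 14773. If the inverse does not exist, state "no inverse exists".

Compute gcd(6391, 14773):
14773 = 2*6391 + 1991
6391 = 3*1991 + 418
1991 = 4*418 + 319
418 = 1*319 + 99
319 = 3*99 + 22
99 = 4*22 + 11
22 = 2*11 + 0
The gcd is 11, not 1, hence no inverse exists.

no inverse exists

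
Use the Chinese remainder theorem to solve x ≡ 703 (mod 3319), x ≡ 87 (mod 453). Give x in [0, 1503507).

Write x = 703 + 3319·k. Then 3319·k ≡ 87 − 703 ≡ 290 (mod 453).
Need 3319⁻¹ mod 453. Extended Euclid on (453, 148):
453 = 3×148 + 9
148 = 16×9 + 4
9 = 2×4 + 1
4 = 4×1 + 0
Back-substitute:
1 = 9 − 2·4
1 = −2·148 + 33·9
1 = 33·453 − 101·148
3319⁻¹ ≡ 352 (mod 453), so k ≡ 352·290 ≡ 155 (mod 453).
x = 703 + 3319·155 = 515148.

515148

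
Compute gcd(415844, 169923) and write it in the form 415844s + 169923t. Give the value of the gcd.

Repeated division:
415844 = 2·169923 + 75998
169923 = 2·75998 + 17927
75998 = 4·17927 + 4290
17927 = 4·4290 + 767
4290 = 5·767 + 455
767 = 1·455 + 312
455 = 1·312 + 143
312 = 2·143 + 26
143 = 5·26 + 13
26 = 2·13 + 0
gcd(415844, 169923) = 13.
Express as a combination:
13 = 143 − 5·26
13 = −5·312 + 11·143
13 = 11·455 − 16·312
13 = −16·767 + 27·455
13 = 27·4290 − 151·767
13 = −151·17927 + 631·4290
13 = 631·75998 − 2675·17927
13 = −2675·169923 + 5981·75998
13 = 5981·415844 − 14637·169923
So 13 = (5981)·415844 + (-14637)·169923.

13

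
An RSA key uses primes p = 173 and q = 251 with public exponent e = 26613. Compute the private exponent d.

φ(n) = (p−1)(q−1) = 172·250 = 43000.
Need d with 26613·d ≡ 1 (mod 43000). Apply the extended Euclidean algorithm:
43000 = 1·26613 + 16387
26613 = 1·16387 + 10226
16387 = 1·10226 + 6161
10226 = 1·6161 + 4065
6161 = 1·4065 + 2096
4065 = 1·2096 + 1969
2096 = 1·1969 + 127
1969 = 15·127 + 64
127 = 1·64 + 63
64 = 1·63 + 1
63 = 63·1 + 0
Back-substitute:
1 = 64 − 63
1 = −127 + 2·64
1 = 2·1969 − 31·127
1 = −31·2096 + 33·1969
1 = 33·4065 − 64·2096
1 = −64·6161 + 97·4065
1 = 97·10226 − 161·6161
1 = −161·16387 + 258·10226
1 = 258·26613 − 419·16387
1 = −419·43000 + 677·26613
So 26613·677 ≡ 1 (mod 43000), hence d = 677.

677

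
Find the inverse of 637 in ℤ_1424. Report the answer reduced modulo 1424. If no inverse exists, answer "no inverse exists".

693

Run Euclid on (1424, 637):
1424 = 2×637 + 150
637 = 4×150 + 37
150 = 4×37 + 2
37 = 18×2 + 1
2 = 2×1 + 0
gcd = 1, so the inverse exists. Back-substitute:
1 = 37 − 18·2
1 = −18·150 + 73·37
1 = 73·637 − 310·150
1 = −310·1424 + 693·637
So 637·693 ≡ 1 (mod 1424).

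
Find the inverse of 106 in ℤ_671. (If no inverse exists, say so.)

19

Apply the Euclidean algorithm to 671 and 106:
671 = 6×106 + 35
106 = 3×35 + 1
35 = 35×1 + 0
The gcd is 1. Working backward:
1 = 106 − 3·35
1 = −3·671 + 19·106
So 106·19 ≡ 1 (mod 671).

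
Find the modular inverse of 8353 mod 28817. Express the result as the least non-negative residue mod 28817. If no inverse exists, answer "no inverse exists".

13565

Apply the Euclidean algorithm to 28817 and 8353:
28817 = 3*8353 + 3758
8353 = 2*3758 + 837
3758 = 4*837 + 410
837 = 2*410 + 17
410 = 24*17 + 2
17 = 8*2 + 1
2 = 2*1 + 0
Since gcd(8353, 28817) = 1, back-substitute to write 1 as a combination:
1 = 17 − 8·2
1 = −8·410 + 193·17
1 = 193·837 − 394·410
1 = −394·3758 + 1769·837
1 = 1769·8353 − 3932·3758
1 = −3932·28817 + 13565·8353
So 8353·13565 ≡ 1 (mod 28817).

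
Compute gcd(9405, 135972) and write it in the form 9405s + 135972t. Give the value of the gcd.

9

Euclidean algorithm:
135972 = 14·9405 + 4302
9405 = 2·4302 + 801
4302 = 5·801 + 297
801 = 2·297 + 207
297 = 1·207 + 90
207 = 2·90 + 27
90 = 3·27 + 9
27 = 3·9 + 0
gcd(9405, 135972) = 9.
Express as a combination:
9 = 90 − 3·27
9 = −3·207 + 7·90
9 = 7·297 − 10·207
9 = −10·801 + 27·297
9 = 27·4302 − 145·801
9 = −145·9405 + 317·4302
9 = 317·135972 − 4583·9405
So 9 = (317)·135972 + (-4583)·9405.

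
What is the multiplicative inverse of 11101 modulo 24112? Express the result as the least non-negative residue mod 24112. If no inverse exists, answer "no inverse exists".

gcd(24112, 11101) by repeated division:
24112 = 2×11101 + 1910
11101 = 5×1910 + 1551
1910 = 1×1551 + 359
1551 = 4×359 + 115
359 = 3×115 + 14
115 = 8×14 + 3
14 = 4×3 + 2
3 = 1×2 + 1
2 = 2×1 + 0
The gcd is 1. Working backward:
1 = 3 − 2
1 = −14 + 5·3
1 = 5·115 − 41·14
1 = −41·359 + 128·115
1 = 128·1551 − 553·359
1 = −553·1910 + 681·1551
1 = 681·11101 − 3958·1910
1 = −3958·24112 + 8597·11101
So 11101·8597 ≡ 1 (mod 24112).

8597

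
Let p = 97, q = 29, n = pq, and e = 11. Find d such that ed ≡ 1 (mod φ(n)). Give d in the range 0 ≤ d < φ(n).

φ(n) = (p−1)(q−1) = 96·28 = 2688.
Need d with 11·d ≡ 1 (mod 2688). Apply the extended Euclidean algorithm:
2688 = 244·11 + 4
11 = 2·4 + 3
4 = 1·3 + 1
3 = 3·1 + 0
Back-substitute:
1 = 4 − 3
1 = −11 + 3·4
1 = 3·2688 − 733·11
So 11·(-733) ≡ 1 (mod 2688), hence d ≡ -733 ≡ 1955 (mod 2688).

1955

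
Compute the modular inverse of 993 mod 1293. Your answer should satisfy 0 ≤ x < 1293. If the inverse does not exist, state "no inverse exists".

Euclidean algorithm on 1293, 993:
1293 = 1·993 + 300
993 = 3·300 + 93
300 = 3·93 + 21
93 = 4·21 + 9
21 = 2·9 + 3
9 = 3·3 + 0
The gcd is 3, not 1, hence no inverse exists.

no inverse exists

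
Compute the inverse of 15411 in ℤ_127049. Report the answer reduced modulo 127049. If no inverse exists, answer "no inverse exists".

gcd(127049, 15411) by repeated division:
127049 = 8·15411 + 3761
15411 = 4·3761 + 367
3761 = 10·367 + 91
367 = 4·91 + 3
91 = 30·3 + 1
3 = 3·1 + 0
Since gcd(15411, 127049) = 1, back-substitute to write 1 as a combination:
1 = 91 − 30·3
1 = −30·367 + 121·91
1 = 121·3761 − 1240·367
1 = −1240·15411 + 5081·3761
1 = 5081·127049 − 41888·15411
Hence 15411⁻¹ ≡ -41888 ≡ 85161 (mod 127049).

85161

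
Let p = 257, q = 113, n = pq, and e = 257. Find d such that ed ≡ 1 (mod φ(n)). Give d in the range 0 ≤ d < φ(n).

φ(n) = (p−1)(q−1) = 256·112 = 28672.
Need d with 257·d ≡ 1 (mod 28672). Apply the extended Euclidean algorithm:
28672 = 111×257 + 145
257 = 1×145 + 112
145 = 1×112 + 33
112 = 3×33 + 13
33 = 2×13 + 7
13 = 1×7 + 6
7 = 1×6 + 1
6 = 6×1 + 0
Back-substitute:
1 = 7 − 6
1 = −13 + 2·7
1 = 2·33 − 5·13
1 = −5·112 + 17·33
1 = 17·145 − 22·112
1 = −22·257 + 39·145
1 = 39·28672 − 4351·257
So 257·(-4351) ≡ 1 (mod 28672), hence d ≡ -4351 ≡ 24321 (mod 28672).

24321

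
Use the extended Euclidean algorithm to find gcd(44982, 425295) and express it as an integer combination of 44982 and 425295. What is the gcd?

Euclidean algorithm:
425295 = 9×44982 + 20457
44982 = 2×20457 + 4068
20457 = 5×4068 + 117
4068 = 34×117 + 90
117 = 1×90 + 27
90 = 3×27 + 9
27 = 3×9 + 0
gcd(44982, 425295) = 9.
Working backward:
9 = 90 − 3·27
9 = −3·117 + 4·90
9 = 4·4068 − 139·117
9 = −139·20457 + 699·4068
9 = 699·44982 − 1537·20457
9 = −1537·425295 + 14532·44982
So 9 = (-1537)·425295 + (14532)·44982.

9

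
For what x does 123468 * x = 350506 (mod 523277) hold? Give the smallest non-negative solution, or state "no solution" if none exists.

70992

First find gcd(123468, 523277):
523277 = 4·123468 + 29405
123468 = 4·29405 + 5848
29405 = 5·5848 + 165
5848 = 35·165 + 73
165 = 2·73 + 19
73 = 3·19 + 16
19 = 1·16 + 3
16 = 5·3 + 1
3 = 3·1 + 0
gcd = 1, so a unique solution mod 523277 exists.
Back-substitute for the Bézout coefficients:
1 = 16 − 5·3
1 = −5·19 + 6·16
1 = 6·73 − 23·19
1 = −23·165 + 52·73
1 = 52·5848 − 1843·165
1 = −1843·29405 + 9267·5848
1 = 9267·123468 − 38911·29405
1 = −38911·523277 + 164911·123468
So 123468·(164911) ≡ 1 (mod 523277), giving 123468⁻¹ ≡ 164911.
x ≡ 123468⁻¹·350506 ≡ 164911·350506 ≡ 70992 (mod 523277).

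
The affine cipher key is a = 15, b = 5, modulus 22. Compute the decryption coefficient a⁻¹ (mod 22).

Apply the Euclidean algorithm to 22 and 15:
22 = 1·15 + 7
15 = 2·7 + 1
7 = 7·1 + 0
The gcd is 1. Working backward:
1 = 15 − 2·7
1 = −2·22 + 3·15
So 15·3 ≡ 1 (mod 22).

3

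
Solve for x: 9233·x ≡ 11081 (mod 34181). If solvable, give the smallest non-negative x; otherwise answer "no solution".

2352

First find gcd(9233, 34181):
34181 = 3×9233 + 6482
9233 = 1×6482 + 2751
6482 = 2×2751 + 980
2751 = 2×980 + 791
980 = 1×791 + 189
791 = 4×189 + 35
189 = 5×35 + 14
35 = 2×14 + 7
14 = 2×7 + 0
gcd = 7 and 7 | 11081, so solutions exist. Divide through by 7: 1319x ≡ 1583 (mod 4883).
Now find 1319⁻¹ mod 4883:
4883 = 3*1319 + 926
1319 = 1*926 + 393
926 = 2*393 + 140
393 = 2*140 + 113
140 = 1*113 + 27
113 = 4*27 + 5
27 = 5*5 + 2
5 = 2*2 + 1
2 = 2*1 + 0
Back-substitute:
1 = 5 − 2·2
1 = −2·27 + 11·5
1 = 11·113 − 46·27
1 = −46·140 + 57·113
1 = 57·393 − 160·140
1 = −160·926 + 377·393
1 = 377·1319 − 537·926
1 = −537·4883 + 1988·1319
So 1319⁻¹ ≡ 1988 (mod 4883).
Then x ≡ 1988·1583 ≡ 2352 (mod 4883); the smallest non-negative solution is x = 2352.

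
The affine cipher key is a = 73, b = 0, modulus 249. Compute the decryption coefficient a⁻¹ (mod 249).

Extended Euclidean algorithm:
249 = 3×73 + 30
73 = 2×30 + 13
30 = 2×13 + 4
13 = 3×4 + 1
4 = 4×1 + 0
gcd = 1, so the inverse exists. Back-substitute:
1 = 13 − 3·4
1 = −3·30 + 7·13
1 = 7·73 − 17·30
1 = −17·249 + 58·73
So 73·58 ≡ 1 (mod 249).

58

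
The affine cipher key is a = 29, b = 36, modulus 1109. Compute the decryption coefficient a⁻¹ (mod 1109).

153

Run Euclid on (1109, 29):
1109 = 38×29 + 7
29 = 4×7 + 1
7 = 7×1 + 0
The gcd is 1. Working backward:
1 = 29 − 4·7
1 = −4·1109 + 153·29
So 29·153 ≡ 1 (mod 1109).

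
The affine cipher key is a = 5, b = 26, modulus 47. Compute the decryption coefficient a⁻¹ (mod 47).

Extended Euclidean algorithm:
47 = 9·5 + 2
5 = 2·2 + 1
2 = 2·1 + 0
Since gcd(5, 47) = 1, back-substitute to write 1 as a combination:
1 = 5 − 2·2
1 = −2·47 + 19·5
So 5·19 ≡ 1 (mod 47).

19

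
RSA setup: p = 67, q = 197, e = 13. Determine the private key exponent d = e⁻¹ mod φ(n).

φ(n) = (p−1)(q−1) = 66·196 = 12936.
Need d with 13·d ≡ 1 (mod 12936). Apply the extended Euclidean algorithm:
12936 = 995·13 + 1
13 = 13·1 + 0
Back-substitute:
1 = 12936 − 995·13
So 13·(-995) ≡ 1 (mod 12936), hence d ≡ -995 ≡ 11941 (mod 12936).

11941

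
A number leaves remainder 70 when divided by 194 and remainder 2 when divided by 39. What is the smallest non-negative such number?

Write x = 70 + 194·k. Then 194·k ≡ 2 − 70 ≡ 10 (mod 39).
Need 194⁻¹ mod 39. Extended Euclid on (39, 38):
39 = 1*38 + 1
38 = 38*1 + 0
Back-substitute:
1 = 39 − 38
194⁻¹ ≡ 38 (mod 39), so k ≡ 38·10 ≡ 29 (mod 39).
x = 70 + 194·29 = 5696.

5696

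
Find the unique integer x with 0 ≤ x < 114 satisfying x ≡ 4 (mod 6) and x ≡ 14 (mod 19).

52

Write x = 4 + 6·k. Then 6·k ≡ 14 − 4 ≡ 10 (mod 19).
Need 6⁻¹ mod 19. Extended Euclid on (19, 6):
19 = 3×6 + 1
6 = 6×1 + 0
Back-substitute:
1 = 19 − 3·6
6⁻¹ ≡ 16 (mod 19), so k ≡ 16·10 ≡ 8 (mod 19).
x = 4 + 6·8 = 52.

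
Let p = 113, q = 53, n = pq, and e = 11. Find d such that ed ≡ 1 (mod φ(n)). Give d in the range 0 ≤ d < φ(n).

φ(n) = (p−1)(q−1) = 112·52 = 5824.
Need d with 11·d ≡ 1 (mod 5824). Apply the extended Euclidean algorithm:
5824 = 529·11 + 5
11 = 2·5 + 1
5 = 5·1 + 0
Back-substitute:
1 = 11 − 2·5
1 = −2·5824 + 1059·11
So 11·1059 ≡ 1 (mod 5824), hence d = 1059.

1059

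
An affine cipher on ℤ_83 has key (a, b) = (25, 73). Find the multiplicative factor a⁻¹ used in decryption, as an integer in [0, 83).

Extended Euclidean algorithm:
83 = 3×25 + 8
25 = 3×8 + 1
8 = 8×1 + 0
Since gcd(25, 83) = 1, back-substitute to write 1 as a combination:
1 = 25 − 3·8
1 = −3·83 + 10·25
So 25·10 ≡ 1 (mod 83).

10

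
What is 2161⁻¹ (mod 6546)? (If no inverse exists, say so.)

1039

gcd(6546, 2161) by repeated division:
6546 = 3×2161 + 63
2161 = 34×63 + 19
63 = 3×19 + 6
19 = 3×6 + 1
6 = 6×1 + 0
Since gcd(2161, 6546) = 1, back-substitute to write 1 as a combination:
1 = 19 − 3·6
1 = −3·63 + 10·19
1 = 10·2161 − 343·63
1 = −343·6546 + 1039·2161
So 2161·1039 ≡ 1 (mod 6546).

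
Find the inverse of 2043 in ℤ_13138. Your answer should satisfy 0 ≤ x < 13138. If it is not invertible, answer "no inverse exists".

Run Euclid on (13138, 2043):
13138 = 6·2043 + 880
2043 = 2·880 + 283
880 = 3·283 + 31
283 = 9·31 + 4
31 = 7·4 + 3
4 = 1·3 + 1
3 = 3·1 + 0
Since gcd(2043, 13138) = 1, back-substitute to write 1 as a combination:
1 = 4 − 3
1 = −31 + 8·4
1 = 8·283 − 73·31
1 = −73·880 + 227·283
1 = 227·2043 − 527·880
1 = −527·13138 + 3389·2043
So 2043·3389 ≡ 1 (mod 13138).

3389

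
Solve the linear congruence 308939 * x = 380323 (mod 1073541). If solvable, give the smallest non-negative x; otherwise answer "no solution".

412166

First find gcd(308939, 1073541):
1073541 = 3·308939 + 146724
308939 = 2·146724 + 15491
146724 = 9·15491 + 7305
15491 = 2·7305 + 881
7305 = 8·881 + 257
881 = 3·257 + 110
257 = 2·110 + 37
110 = 2·37 + 36
37 = 1·36 + 1
36 = 36·1 + 0
gcd = 1, so a unique solution mod 1073541 exists.
Back-substitute for the Bézout coefficients:
1 = 37 − 36
1 = −110 + 3·37
1 = 3·257 − 7·110
1 = −7·881 + 24·257
1 = 24·7305 − 199·881
1 = −199·15491 + 422·7305
1 = 422·146724 − 3997·15491
1 = −3997·308939 + 8416·146724
1 = 8416·1073541 − 29245·308939
So 308939·(-29245) ≡ 1 (mod 1073541), giving 308939⁻¹ ≡ 1044296.
x ≡ 308939⁻¹·380323 ≡ 1044296·380323 ≡ 412166 (mod 1073541).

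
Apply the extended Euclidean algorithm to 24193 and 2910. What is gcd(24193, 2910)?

Apply Euclid's algorithm to 24193 and 2910:
24193 = 8×2910 + 913
2910 = 3×913 + 171
913 = 5×171 + 58
171 = 2×58 + 55
58 = 1×55 + 3
55 = 18×3 + 1
3 = 3×1 + 0
gcd(24193, 2910) = 1.
Back-substituting:
1 = 55 − 18·3
1 = −18·58 + 19·55
1 = 19·171 − 56·58
1 = −56·913 + 299·171
1 = 299·2910 − 953·913
1 = −953·24193 + 7923·2910
So 1 = (-953)·24193 + (7923)·2910.

1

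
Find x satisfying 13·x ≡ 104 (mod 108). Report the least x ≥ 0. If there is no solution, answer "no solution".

8

First find gcd(13, 108):
108 = 8·13 + 4
13 = 3·4 + 1
4 = 4·1 + 0
gcd = 1, so a unique solution mod 108 exists.
Back-substitute for the Bézout coefficients:
1 = 13 − 3·4
1 = −3·108 + 25·13
So 13·(25) ≡ 1 (mod 108), giving 13⁻¹ ≡ 25.
x ≡ 13⁻¹·104 ≡ 25·104 ≡ 8 (mod 108).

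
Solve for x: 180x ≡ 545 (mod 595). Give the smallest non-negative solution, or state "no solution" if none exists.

46

First find gcd(180, 595):
595 = 3·180 + 55
180 = 3·55 + 15
55 = 3·15 + 10
15 = 1·10 + 5
10 = 2·5 + 0
gcd = 5 and 5 | 545, so solutions exist. Divide through by 5: 36x ≡ 109 (mod 119).
Now find 36⁻¹ mod 119:
119 = 3*36 + 11
36 = 3*11 + 3
11 = 3*3 + 2
3 = 1*2 + 1
2 = 2*1 + 0
Back-substitute:
1 = 3 − 2
1 = −11 + 4·3
1 = 4·36 − 13·11
1 = −13·119 + 43·36
So 36⁻¹ ≡ 43 (mod 119).
Then x ≡ 43·109 ≡ 46 (mod 119); the smallest non-negative solution is x = 46.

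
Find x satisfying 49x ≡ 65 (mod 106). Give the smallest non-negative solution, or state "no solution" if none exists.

First find gcd(49, 106):
106 = 2*49 + 8
49 = 6*8 + 1
8 = 8*1 + 0
gcd = 1, so a unique solution mod 106 exists.
Back-substitute for the Bézout coefficients:
1 = 49 − 6·8
1 = −6·106 + 13·49
So 49·(13) ≡ 1 (mod 106), giving 49⁻¹ ≡ 13.
x ≡ 49⁻¹·65 ≡ 13·65 ≡ 103 (mod 106).

103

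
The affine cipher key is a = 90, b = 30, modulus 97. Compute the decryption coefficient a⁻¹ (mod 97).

Apply the Euclidean algorithm to 97 and 90:
97 = 1·90 + 7
90 = 12·7 + 6
7 = 1·6 + 1
6 = 6·1 + 0
Since gcd(90, 97) = 1, back-substitute to write 1 as a combination:
1 = 7 − 6
1 = −90 + 13·7
1 = 13·97 − 14·90
Hence 90⁻¹ ≡ -14 ≡ 83 (mod 97).

83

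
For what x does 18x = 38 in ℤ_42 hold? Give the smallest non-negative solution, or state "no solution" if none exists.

gcd(18, 42):
42 = 2·18 + 6
18 = 3·6 + 0
gcd = 6, but 6 ∤ 38, so the congruence has no solution.

no solution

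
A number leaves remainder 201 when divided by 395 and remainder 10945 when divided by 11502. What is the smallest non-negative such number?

Write x = 201 + 395·k. Then 395·k ≡ 10945 − 201 ≡ 10744 (mod 11502).
Need 395⁻¹ mod 11502. Extended Euclid on (11502, 395):
11502 = 29·395 + 47
395 = 8·47 + 19
47 = 2·19 + 9
19 = 2·9 + 1
9 = 9·1 + 0
Back-substitute:
1 = 19 − 2·9
1 = −2·47 + 5·19
1 = 5·395 − 42·47
1 = −42·11502 + 1223·395
395⁻¹ ≡ 1223 (mod 11502), so k ≡ 1223·10744 ≡ 4628 (mod 11502).
x = 201 + 395·4628 = 1828261.

1828261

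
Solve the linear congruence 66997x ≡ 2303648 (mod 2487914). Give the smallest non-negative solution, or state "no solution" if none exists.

620184

First find gcd(66997, 2487914):
2487914 = 37·66997 + 9025
66997 = 7·9025 + 3822
9025 = 2·3822 + 1381
3822 = 2·1381 + 1060
1381 = 1·1060 + 321
1060 = 3·321 + 97
321 = 3·97 + 30
97 = 3·30 + 7
30 = 4·7 + 2
7 = 3·2 + 1
2 = 2·1 + 0
gcd = 1, so a unique solution mod 2487914 exists.
Back-substitute for the Bézout coefficients:
1 = 7 − 3·2
1 = −3·30 + 13·7
1 = 13·97 − 42·30
1 = −42·321 + 139·97
1 = 139·1060 − 459·321
1 = −459·1381 + 598·1060
1 = 598·3822 − 1655·1381
1 = −1655·9025 + 3908·3822
1 = 3908·66997 − 29011·9025
1 = −29011·2487914 + 1077315·66997
So 66997·(1077315) ≡ 1 (mod 2487914), giving 66997⁻¹ ≡ 1077315.
x ≡ 66997⁻¹·2303648 ≡ 1077315·2303648 ≡ 620184 (mod 2487914).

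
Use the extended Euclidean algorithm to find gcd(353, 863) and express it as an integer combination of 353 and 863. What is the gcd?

Repeated division:
863 = 2×353 + 157
353 = 2×157 + 39
157 = 4×39 + 1
39 = 39×1 + 0
gcd(353, 863) = 1.
Express as a combination:
1 = 157 − 4·39
1 = −4·353 + 9·157
1 = 9·863 − 22·353
So 1 = (9)·863 + (-22)·353.

1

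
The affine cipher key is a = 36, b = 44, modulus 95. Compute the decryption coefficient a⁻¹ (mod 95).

66

Run Euclid on (95, 36):
95 = 2×36 + 23
36 = 1×23 + 13
23 = 1×13 + 10
13 = 1×10 + 3
10 = 3×3 + 1
3 = 3×1 + 0
The gcd is 1. Working backward:
1 = 10 − 3·3
1 = −3·13 + 4·10
1 = 4·23 − 7·13
1 = −7·36 + 11·23
1 = 11·95 − 29·36
Hence 36⁻¹ ≡ -29 ≡ 66 (mod 95).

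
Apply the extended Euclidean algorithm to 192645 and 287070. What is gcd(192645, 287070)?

15

Apply Euclid's algorithm to 287070 and 192645:
287070 = 1×192645 + 94425
192645 = 2×94425 + 3795
94425 = 24×3795 + 3345
3795 = 1×3345 + 450
3345 = 7×450 + 195
450 = 2×195 + 60
195 = 3×60 + 15
60 = 4×15 + 0
gcd(192645, 287070) = 15.
Back-substituting:
15 = 195 − 3·60
15 = −3·450 + 7·195
15 = 7·3345 − 52·450
15 = −52·3795 + 59·3345
15 = 59·94425 − 1468·3795
15 = −1468·192645 + 2995·94425
15 = 2995·287070 − 4463·192645
So 15 = (2995)·287070 + (-4463)·192645.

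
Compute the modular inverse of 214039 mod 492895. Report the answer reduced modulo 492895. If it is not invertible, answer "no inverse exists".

340784

gcd(492895, 214039) by repeated division:
492895 = 2·214039 + 64817
214039 = 3·64817 + 19588
64817 = 3·19588 + 6053
19588 = 3·6053 + 1429
6053 = 4·1429 + 337
1429 = 4·337 + 81
337 = 4·81 + 13
81 = 6·13 + 3
13 = 4·3 + 1
3 = 3·1 + 0
gcd = 1, so the inverse exists. Back-substitute:
1 = 13 − 4·3
1 = −4·81 + 25·13
1 = 25·337 − 104·81
1 = −104·1429 + 441·337
1 = 441·6053 − 1868·1429
1 = −1868·19588 + 6045·6053
1 = 6045·64817 − 20003·19588
1 = −20003·214039 + 66054·64817
1 = 66054·492895 − 152111·214039
Hence 214039⁻¹ ≡ -152111 ≡ 340784 (mod 492895).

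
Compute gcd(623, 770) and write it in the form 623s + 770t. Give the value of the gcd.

Repeated division:
770 = 1·623 + 147
623 = 4·147 + 35
147 = 4·35 + 7
35 = 5·7 + 0
gcd(623, 770) = 7.
Back-substituting:
7 = 147 − 4·35
7 = −4·623 + 17·147
7 = 17·770 − 21·623
So 7 = (17)·770 + (-21)·623.

7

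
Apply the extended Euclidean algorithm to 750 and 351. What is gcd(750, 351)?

Apply Euclid's algorithm to 750 and 351:
750 = 2*351 + 48
351 = 7*48 + 15
48 = 3*15 + 3
15 = 5*3 + 0
gcd(750, 351) = 3.
Working backward:
3 = 48 − 3·15
3 = −3·351 + 22·48
3 = 22·750 − 47·351
So 3 = (22)·750 + (-47)·351.

3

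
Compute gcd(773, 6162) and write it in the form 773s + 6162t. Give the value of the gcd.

1

Apply Euclid's algorithm to 6162 and 773:
6162 = 7×773 + 751
773 = 1×751 + 22
751 = 34×22 + 3
22 = 7×3 + 1
3 = 3×1 + 0
gcd(773, 6162) = 1.
Back-substituting:
1 = 22 − 7·3
1 = −7·751 + 239·22
1 = 239·773 − 246·751
1 = −246·6162 + 1961·773
So 1 = (-246)·6162 + (1961)·773.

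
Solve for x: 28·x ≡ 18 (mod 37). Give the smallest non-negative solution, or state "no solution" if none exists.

35

First find gcd(28, 37):
37 = 1×28 + 9
28 = 3×9 + 1
9 = 9×1 + 0
gcd = 1, so a unique solution mod 37 exists.
Back-substitute for the Bézout coefficients:
1 = 28 − 3·9
1 = −3·37 + 4·28
So 28·(4) ≡ 1 (mod 37), giving 28⁻¹ ≡ 4.
x ≡ 28⁻¹·18 ≡ 4·18 ≡ 35 (mod 37).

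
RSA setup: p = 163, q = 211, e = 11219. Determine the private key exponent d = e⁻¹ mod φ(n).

φ(n) = (p−1)(q−1) = 162·210 = 34020.
Need d with 11219·d ≡ 1 (mod 34020). Apply the extended Euclidean algorithm:
34020 = 3·11219 + 363
11219 = 30·363 + 329
363 = 1·329 + 34
329 = 9·34 + 23
34 = 1·23 + 11
23 = 2·11 + 1
11 = 11·1 + 0
Back-substitute:
1 = 23 − 2·11
1 = −2·34 + 3·23
1 = 3·329 − 29·34
1 = −29·363 + 32·329
1 = 32·11219 − 989·363
1 = −989·34020 + 2999·11219
So 11219·2999 ≡ 1 (mod 34020), hence d = 2999.

2999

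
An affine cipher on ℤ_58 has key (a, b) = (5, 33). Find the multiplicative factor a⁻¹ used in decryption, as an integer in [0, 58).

Apply the Euclidean algorithm to 58 and 5:
58 = 11×5 + 3
5 = 1×3 + 2
3 = 1×2 + 1
2 = 2×1 + 0
gcd = 1, so the inverse exists. Back-substitute:
1 = 3 − 2
1 = −5 + 2·3
1 = 2·58 − 23·5
Thus 5·(-23) ≡ 1 (mod 58); reducing, -23 mod 58 = 35.

35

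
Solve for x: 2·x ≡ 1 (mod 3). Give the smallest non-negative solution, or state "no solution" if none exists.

2

First find gcd(2, 3):
3 = 1·2 + 1
2 = 2·1 + 0
gcd = 1, so a unique solution mod 3 exists.
Back-substitute for the Bézout coefficients:
1 = 3 − 2
So 2·(-1) ≡ 1 (mod 3), giving 2⁻¹ ≡ 2.
x ≡ 2⁻¹·1 ≡ 2·1 ≡ 2 (mod 3).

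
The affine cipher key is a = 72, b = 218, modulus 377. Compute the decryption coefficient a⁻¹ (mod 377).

Apply the Euclidean algorithm to 377 and 72:
377 = 5*72 + 17
72 = 4*17 + 4
17 = 4*4 + 1
4 = 4*1 + 0
The gcd is 1. Working backward:
1 = 17 − 4·4
1 = −4·72 + 17·17
1 = 17·377 − 89·72
So 72·(-89) ≡ 1 (mod 377), and -89 ≡ 288 (mod 377).

288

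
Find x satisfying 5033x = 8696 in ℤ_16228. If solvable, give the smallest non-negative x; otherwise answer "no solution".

First find gcd(5033, 16228):
16228 = 3×5033 + 1129
5033 = 4×1129 + 517
1129 = 2×517 + 95
517 = 5×95 + 42
95 = 2×42 + 11
42 = 3×11 + 9
11 = 1×9 + 2
9 = 4×2 + 1
2 = 2×1 + 0
gcd = 1, so a unique solution mod 16228 exists.
Back-substitute for the Bézout coefficients:
1 = 9 − 4·2
1 = −4·11 + 5·9
1 = 5·42 − 19·11
1 = −19·95 + 43·42
1 = 43·517 − 234·95
1 = −234·1129 + 511·517
1 = 511·5033 − 2278·1129
1 = −2278·16228 + 7345·5033
So 5033·(7345) ≡ 1 (mod 16228), giving 5033⁻¹ ≡ 7345.
x ≡ 5033⁻¹·8696 ≡ 7345·8696 ≡ 14940 (mod 16228).

14940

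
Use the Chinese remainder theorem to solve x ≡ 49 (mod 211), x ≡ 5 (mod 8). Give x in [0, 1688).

893

Write x = 49 + 211·k. Then 211·k ≡ 5 − 49 ≡ 4 (mod 8).
Need 211⁻¹ mod 8. Extended Euclid on (8, 3):
8 = 2*3 + 2
3 = 1*2 + 1
2 = 2*1 + 0
Back-substitute:
1 = 3 − 2
1 = −8 + 3·3
211⁻¹ ≡ 3 (mod 8), so k ≡ 3·4 ≡ 4 (mod 8).
x = 49 + 211·4 = 893.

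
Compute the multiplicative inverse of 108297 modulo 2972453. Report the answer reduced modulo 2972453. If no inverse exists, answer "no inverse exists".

2262695

Apply the Euclidean algorithm to 2972453 and 108297:
2972453 = 27*108297 + 48434
108297 = 2*48434 + 11429
48434 = 4*11429 + 2718
11429 = 4*2718 + 557
2718 = 4*557 + 490
557 = 1*490 + 67
490 = 7*67 + 21
67 = 3*21 + 4
21 = 5*4 + 1
4 = 4*1 + 0
gcd = 1, so the inverse exists. Back-substitute:
1 = 21 − 5·4
1 = −5·67 + 16·21
1 = 16·490 − 117·67
1 = −117·557 + 133·490
1 = 133·2718 − 649·557
1 = −649·11429 + 2729·2718
1 = 2729·48434 − 11565·11429
1 = −11565·108297 + 25859·48434
1 = 25859·2972453 − 709758·108297
So 108297·(-709758) ≡ 1 (mod 2972453), and -709758 ≡ 2262695 (mod 2972453).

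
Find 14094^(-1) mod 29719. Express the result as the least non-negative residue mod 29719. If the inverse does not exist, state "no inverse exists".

Run Euclid on (29719, 14094):
29719 = 2·14094 + 1531
14094 = 9·1531 + 315
1531 = 4·315 + 271
315 = 1·271 + 44
271 = 6·44 + 7
44 = 6·7 + 2
7 = 3·2 + 1
2 = 2·1 + 0
The gcd is 1. Working backward:
1 = 7 − 3·2
1 = −3·44 + 19·7
1 = 19·271 − 117·44
1 = −117·315 + 136·271
1 = 136·1531 − 661·315
1 = −661·14094 + 6085·1531
1 = 6085·29719 − 12831·14094
So 14094·(-12831) ≡ 1 (mod 29719), and -12831 ≡ 16888 (mod 29719).

16888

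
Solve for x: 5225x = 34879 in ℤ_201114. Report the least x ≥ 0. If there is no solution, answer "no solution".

91961

First find gcd(5225, 201114):
201114 = 38*5225 + 2564
5225 = 2*2564 + 97
2564 = 26*97 + 42
97 = 2*42 + 13
42 = 3*13 + 3
13 = 4*3 + 1
3 = 3*1 + 0
gcd = 1, so a unique solution mod 201114 exists.
Back-substitute for the Bézout coefficients:
1 = 13 − 4·3
1 = −4·42 + 13·13
1 = 13·97 − 30·42
1 = −30·2564 + 793·97
1 = 793·5225 − 1616·2564
1 = −1616·201114 + 62201·5225
So 5225·(62201) ≡ 1 (mod 201114), giving 5225⁻¹ ≡ 62201.
x ≡ 5225⁻¹·34879 ≡ 62201·34879 ≡ 91961 (mod 201114).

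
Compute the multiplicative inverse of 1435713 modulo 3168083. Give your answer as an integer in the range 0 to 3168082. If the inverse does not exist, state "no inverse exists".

731552

Apply the Euclidean algorithm to 3168083 and 1435713:
3168083 = 2×1435713 + 296657
1435713 = 4×296657 + 249085
296657 = 1×249085 + 47572
249085 = 5×47572 + 11225
47572 = 4×11225 + 2672
11225 = 4×2672 + 537
2672 = 4×537 + 524
537 = 1×524 + 13
524 = 40×13 + 4
13 = 3×4 + 1
4 = 4×1 + 0
Since gcd(1435713, 3168083) = 1, back-substitute to write 1 as a combination:
1 = 13 − 3·4
1 = −3·524 + 121·13
1 = 121·537 − 124·524
1 = −124·2672 + 617·537
1 = 617·11225 − 2592·2672
1 = −2592·47572 + 10985·11225
1 = 10985·249085 − 57517·47572
1 = −57517·296657 + 68502·249085
1 = 68502·1435713 − 331525·296657
1 = −331525·3168083 + 731552·1435713
So 1435713·731552 ≡ 1 (mod 3168083).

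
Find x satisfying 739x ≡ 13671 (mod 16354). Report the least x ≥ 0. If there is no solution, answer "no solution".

4533

First find gcd(739, 16354):
16354 = 22×739 + 96
739 = 7×96 + 67
96 = 1×67 + 29
67 = 2×29 + 9
29 = 3×9 + 2
9 = 4×2 + 1
2 = 2×1 + 0
gcd = 1, so a unique solution mod 16354 exists.
Back-substitute for the Bézout coefficients:
1 = 9 − 4·2
1 = −4·29 + 13·9
1 = 13·67 − 30·29
1 = −30·96 + 43·67
1 = 43·739 − 331·96
1 = −331·16354 + 7325·739
So 739·(7325) ≡ 1 (mod 16354), giving 739⁻¹ ≡ 7325.
x ≡ 739⁻¹·13671 ≡ 7325·13671 ≡ 4533 (mod 16354).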